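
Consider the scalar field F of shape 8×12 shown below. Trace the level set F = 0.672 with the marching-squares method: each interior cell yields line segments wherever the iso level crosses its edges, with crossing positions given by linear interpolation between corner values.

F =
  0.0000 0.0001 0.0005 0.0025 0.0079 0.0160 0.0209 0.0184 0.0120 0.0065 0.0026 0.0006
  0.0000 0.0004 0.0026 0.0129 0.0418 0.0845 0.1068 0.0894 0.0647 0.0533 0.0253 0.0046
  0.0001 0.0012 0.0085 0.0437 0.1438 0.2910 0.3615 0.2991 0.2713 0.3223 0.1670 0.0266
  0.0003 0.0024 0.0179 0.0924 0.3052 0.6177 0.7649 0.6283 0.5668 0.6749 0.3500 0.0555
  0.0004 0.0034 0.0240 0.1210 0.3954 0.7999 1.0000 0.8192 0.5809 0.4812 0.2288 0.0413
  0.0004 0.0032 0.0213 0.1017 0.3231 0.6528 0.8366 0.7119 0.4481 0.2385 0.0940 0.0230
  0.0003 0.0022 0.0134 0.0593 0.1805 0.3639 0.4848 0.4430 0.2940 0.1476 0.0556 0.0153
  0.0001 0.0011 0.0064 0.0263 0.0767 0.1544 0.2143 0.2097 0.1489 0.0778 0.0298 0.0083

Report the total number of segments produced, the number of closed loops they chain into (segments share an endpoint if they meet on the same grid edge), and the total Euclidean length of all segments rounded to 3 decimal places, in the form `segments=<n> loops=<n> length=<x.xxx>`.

cell (2,5): code 0100 → (2.770,6.000)–(3.000,5.369)
cell (2,6): code 1000 → (3.000,6.680)–(2.770,6.000)
cell (2,8): code 0100 → (2.992,9.000)–(3.000,8.973)
cell (2,9): code 1000 → (3.000,9.009)–(2.992,9.000)
cell (3,4): code 0100 → (3.298,5.000)–(4.000,4.684)
cell (3,5): code 1110 → (3.000,5.369)–(3.298,5.000)
cell (3,6): code 1101 → (3.229,7.000)–(3.000,6.680)
cell (3,7): code 1000 → (4.000,7.618)–(3.229,7.000)
cell (3,8): code 0010 → (3.000,8.973)–(3.015,9.000)
cell (3,9): code 0001 → (3.015,9.000)–(3.000,9.009)
cell (4,4): code 0010 → (4.000,4.684)–(4.869,5.000)
cell (4,5): code 0111 → (4.869,5.000)–(5.000,5.104)
cell (4,7): code 1001 → (5.000,7.151)–(4.000,7.618)
cell (5,5): code 0010 → (5.000,5.104)–(5.468,6.000)
cell (5,6): code 0011 → (5.468,6.000)–(5.148,7.000)
cell (5,7): code 0001 → (5.148,7.000)–(5.000,7.151)
total: 16 segments, chained into 2 closed loop(s), length Σ = 8.571577

segments=16 loops=2 length=8.572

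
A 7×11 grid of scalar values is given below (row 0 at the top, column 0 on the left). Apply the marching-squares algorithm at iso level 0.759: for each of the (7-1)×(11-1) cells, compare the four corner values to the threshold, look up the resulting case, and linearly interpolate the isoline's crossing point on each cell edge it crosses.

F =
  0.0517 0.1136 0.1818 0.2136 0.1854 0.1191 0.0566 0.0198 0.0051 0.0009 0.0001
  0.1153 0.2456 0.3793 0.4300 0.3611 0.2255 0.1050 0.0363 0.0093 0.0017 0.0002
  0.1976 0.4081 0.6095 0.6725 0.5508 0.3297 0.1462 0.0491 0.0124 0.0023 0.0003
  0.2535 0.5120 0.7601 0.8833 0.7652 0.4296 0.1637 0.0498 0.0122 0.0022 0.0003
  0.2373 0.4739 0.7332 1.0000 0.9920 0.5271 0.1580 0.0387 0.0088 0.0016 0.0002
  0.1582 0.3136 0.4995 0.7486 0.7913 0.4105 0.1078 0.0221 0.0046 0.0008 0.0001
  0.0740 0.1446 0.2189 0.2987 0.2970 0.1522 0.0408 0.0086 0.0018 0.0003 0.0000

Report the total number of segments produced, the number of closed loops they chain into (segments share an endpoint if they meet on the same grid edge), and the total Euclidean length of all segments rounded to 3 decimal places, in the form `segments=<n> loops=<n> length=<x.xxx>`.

segments=12 loops=1 length=7.976

cell (2,1): code 0100 → (2.993,2.000)–(3.000,1.996)
cell (2,2): code 1100 → (2.410,3.000)–(2.993,2.000)
cell (2,3): code 1100 → (2.971,4.000)–(2.410,3.000)
cell (2,4): code 1000 → (3.000,4.018)–(2.971,4.000)
cell (3,1): code 0010 → (3.000,1.996)–(3.041,2.000)
cell (3,2): code 0111 → (3.041,2.000)–(4.000,2.097)
cell (3,4): code 1001 → (4.000,4.501)–(3.000,4.018)
cell (4,2): code 0010 → (4.000,2.097)–(4.959,3.000)
cell (4,3): code 0111 → (4.959,3.000)–(5.000,3.244)
cell (4,4): code 1001 → (5.000,4.085)–(4.000,4.501)
cell (5,3): code 0010 → (5.000,3.244)–(5.065,4.000)
cell (5,4): code 0001 → (5.065,4.000)–(5.000,4.085)
total: 12 segments, chained into 1 closed loop(s), length Σ = 7.975827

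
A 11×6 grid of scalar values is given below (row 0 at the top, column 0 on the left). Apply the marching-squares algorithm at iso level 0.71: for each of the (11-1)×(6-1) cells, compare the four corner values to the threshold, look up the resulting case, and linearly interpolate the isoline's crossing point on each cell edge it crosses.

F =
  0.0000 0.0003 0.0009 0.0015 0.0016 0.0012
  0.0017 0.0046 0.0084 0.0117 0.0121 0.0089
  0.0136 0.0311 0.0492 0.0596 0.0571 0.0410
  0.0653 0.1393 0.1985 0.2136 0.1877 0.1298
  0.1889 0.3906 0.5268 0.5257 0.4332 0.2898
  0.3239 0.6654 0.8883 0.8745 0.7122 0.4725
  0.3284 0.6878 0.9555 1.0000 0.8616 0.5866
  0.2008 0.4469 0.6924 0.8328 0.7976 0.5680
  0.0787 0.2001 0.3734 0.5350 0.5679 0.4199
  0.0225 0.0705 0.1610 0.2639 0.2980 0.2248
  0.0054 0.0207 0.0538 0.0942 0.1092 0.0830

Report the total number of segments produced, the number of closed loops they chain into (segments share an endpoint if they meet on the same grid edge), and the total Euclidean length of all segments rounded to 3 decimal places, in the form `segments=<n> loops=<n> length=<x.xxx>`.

segments=12 loops=1 length=10.170

cell (4,1): code 0100 → (4.507,2.000)–(5.000,1.200)
cell (4,2): code 1100 → (4.528,3.000)–(4.507,2.000)
cell (4,3): code 1100 → (4.992,4.000)–(4.528,3.000)
cell (4,4): code 1000 → (5.000,4.009)–(4.992,4.000)
cell (5,1): code 0110 → (5.000,1.200)–(6.000,1.083)
cell (5,4): code 1001 → (6.000,4.551)–(5.000,4.009)
cell (6,1): code 0010 → (6.000,1.083)–(6.933,2.000)
cell (6,2): code 0111 → (6.933,2.000)–(7.000,2.125)
cell (6,4): code 1001 → (7.000,4.382)–(6.000,4.551)
cell (7,2): code 0010 → (7.000,2.125)–(7.412,3.000)
cell (7,3): code 0011 → (7.412,3.000)–(7.381,4.000)
cell (7,4): code 0001 → (7.381,4.000)–(7.000,4.382)
total: 12 segments, chained into 1 closed loop(s), length Σ = 10.170315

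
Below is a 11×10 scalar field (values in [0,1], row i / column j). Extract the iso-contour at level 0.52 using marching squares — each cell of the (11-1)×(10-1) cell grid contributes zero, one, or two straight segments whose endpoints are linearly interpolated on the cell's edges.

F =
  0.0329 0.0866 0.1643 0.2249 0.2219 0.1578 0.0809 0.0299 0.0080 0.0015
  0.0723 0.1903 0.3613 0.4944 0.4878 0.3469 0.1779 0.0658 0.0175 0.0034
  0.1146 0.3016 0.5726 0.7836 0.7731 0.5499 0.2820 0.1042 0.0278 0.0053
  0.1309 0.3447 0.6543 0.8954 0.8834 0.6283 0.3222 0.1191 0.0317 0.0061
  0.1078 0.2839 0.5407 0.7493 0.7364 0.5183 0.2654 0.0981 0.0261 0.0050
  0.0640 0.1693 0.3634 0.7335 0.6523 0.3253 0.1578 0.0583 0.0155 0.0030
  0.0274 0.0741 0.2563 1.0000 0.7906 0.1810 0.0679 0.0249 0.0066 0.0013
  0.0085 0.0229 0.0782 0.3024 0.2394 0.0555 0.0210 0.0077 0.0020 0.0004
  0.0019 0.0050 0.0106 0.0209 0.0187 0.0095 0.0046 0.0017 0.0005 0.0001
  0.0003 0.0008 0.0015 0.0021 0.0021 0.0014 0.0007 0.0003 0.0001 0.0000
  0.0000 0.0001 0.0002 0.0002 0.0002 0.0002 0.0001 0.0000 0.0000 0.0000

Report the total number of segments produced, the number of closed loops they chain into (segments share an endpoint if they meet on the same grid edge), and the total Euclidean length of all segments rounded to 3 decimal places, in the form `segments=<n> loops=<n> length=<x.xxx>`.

segments=18 loops=1 length=15.034

cell (1,1): code 0100 → (1.751,2.000)–(2.000,1.806)
cell (1,2): code 1100 → (1.089,3.000)–(1.751,2.000)
cell (1,3): code 1100 → (1.113,4.000)–(1.089,3.000)
cell (1,4): code 1100 → (1.853,5.000)–(1.113,4.000)
cell (1,5): code 1000 → (2.000,5.112)–(1.853,5.000)
cell (2,1): code 0110 → (2.000,1.806)–(3.000,1.566)
cell (2,5): code 1001 → (3.000,5.354)–(2.000,5.112)
cell (3,1): code 0110 → (3.000,1.566)–(4.000,1.919)
cell (3,4): code 1011 → (4.000,4.992)–(3.985,5.000)
cell (3,5): code 0001 → (3.985,5.000)–(3.000,5.354)
cell (4,1): code 0010 → (4.000,1.919)–(4.117,2.000)
cell (4,2): code 0111 → (4.117,2.000)–(5.000,2.423)
cell (4,4): code 1001 → (5.000,4.405)–(4.000,4.992)
cell (5,2): code 0110 → (5.000,2.423)–(6.000,2.355)
cell (5,4): code 1001 → (6.000,4.444)–(5.000,4.405)
cell (6,2): code 0010 → (6.000,2.355)–(6.688,3.000)
cell (6,3): code 0011 → (6.688,3.000)–(6.491,4.000)
cell (6,4): code 0001 → (6.491,4.000)–(6.000,4.444)
total: 18 segments, chained into 1 closed loop(s), length Σ = 15.034272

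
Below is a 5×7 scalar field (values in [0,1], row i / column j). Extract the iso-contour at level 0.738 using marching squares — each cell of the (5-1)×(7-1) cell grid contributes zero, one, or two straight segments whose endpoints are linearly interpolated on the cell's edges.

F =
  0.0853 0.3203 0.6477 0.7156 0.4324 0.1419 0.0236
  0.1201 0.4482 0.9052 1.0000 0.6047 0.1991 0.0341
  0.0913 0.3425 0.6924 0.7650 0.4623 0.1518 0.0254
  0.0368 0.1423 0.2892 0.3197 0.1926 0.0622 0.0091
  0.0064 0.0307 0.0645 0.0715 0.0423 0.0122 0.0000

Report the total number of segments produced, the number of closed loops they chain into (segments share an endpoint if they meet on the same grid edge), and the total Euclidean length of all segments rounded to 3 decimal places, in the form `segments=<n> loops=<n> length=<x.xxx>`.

cell (0,1): code 0100 → (0.351,2.000)–(1.000,1.634)
cell (0,2): code 1100 → (0.079,3.000)–(0.351,2.000)
cell (0,3): code 1000 → (1.000,3.663)–(0.079,3.000)
cell (1,1): code 0010 → (1.000,1.634)–(1.786,2.000)
cell (1,2): code 0111 → (1.786,2.000)–(2.000,2.628)
cell (1,3): code 1001 → (2.000,3.089)–(1.000,3.663)
cell (2,2): code 0010 → (2.000,2.628)–(2.061,3.000)
cell (2,3): code 0001 → (2.061,3.000)–(2.000,3.089)
total: 8 segments, chained into 1 closed loop(s), length Σ = 6.084355

segments=8 loops=1 length=6.084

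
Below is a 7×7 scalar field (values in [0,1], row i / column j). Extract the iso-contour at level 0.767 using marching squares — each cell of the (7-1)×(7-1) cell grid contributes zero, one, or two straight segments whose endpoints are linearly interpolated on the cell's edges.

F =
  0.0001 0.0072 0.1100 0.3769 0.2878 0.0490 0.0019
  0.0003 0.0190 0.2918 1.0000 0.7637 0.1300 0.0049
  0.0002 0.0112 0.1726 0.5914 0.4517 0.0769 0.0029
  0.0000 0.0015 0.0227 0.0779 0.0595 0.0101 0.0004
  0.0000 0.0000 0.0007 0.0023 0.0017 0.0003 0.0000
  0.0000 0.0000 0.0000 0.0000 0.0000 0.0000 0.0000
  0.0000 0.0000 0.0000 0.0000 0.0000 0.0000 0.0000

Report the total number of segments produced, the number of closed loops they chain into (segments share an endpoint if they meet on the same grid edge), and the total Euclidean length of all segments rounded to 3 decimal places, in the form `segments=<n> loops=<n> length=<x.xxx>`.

cell (0,2): code 0100 → (0.626,3.000)–(1.000,2.671)
cell (0,3): code 1000 → (1.000,3.986)–(0.626,3.000)
cell (1,2): code 0010 → (1.000,2.671)–(1.570,3.000)
cell (1,3): code 0001 → (1.570,3.000)–(1.000,3.986)
total: 4 segments, chained into 1 closed loop(s), length Σ = 3.350021

segments=4 loops=1 length=3.350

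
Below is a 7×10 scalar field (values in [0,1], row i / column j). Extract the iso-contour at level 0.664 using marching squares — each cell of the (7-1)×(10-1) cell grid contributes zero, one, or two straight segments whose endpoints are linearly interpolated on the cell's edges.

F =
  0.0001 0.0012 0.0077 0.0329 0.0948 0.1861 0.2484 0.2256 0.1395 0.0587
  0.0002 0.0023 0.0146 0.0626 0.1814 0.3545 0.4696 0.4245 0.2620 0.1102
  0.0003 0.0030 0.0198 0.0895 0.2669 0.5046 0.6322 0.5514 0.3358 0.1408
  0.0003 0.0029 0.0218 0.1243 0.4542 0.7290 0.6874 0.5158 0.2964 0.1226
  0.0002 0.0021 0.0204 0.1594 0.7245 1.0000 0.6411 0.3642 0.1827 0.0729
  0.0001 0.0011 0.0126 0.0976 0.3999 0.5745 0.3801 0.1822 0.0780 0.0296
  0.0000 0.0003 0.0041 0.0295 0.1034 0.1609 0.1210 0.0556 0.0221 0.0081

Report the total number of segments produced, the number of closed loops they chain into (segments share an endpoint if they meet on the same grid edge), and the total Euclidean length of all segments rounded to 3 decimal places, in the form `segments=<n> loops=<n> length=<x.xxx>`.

cell (2,4): code 0100 → (2.710,5.000)–(3.000,4.763)
cell (2,5): code 1100 → (2.576,6.000)–(2.710,5.000)
cell (2,6): code 1000 → (3.000,6.136)–(2.576,6.000)
cell (3,3): code 0100 → (3.776,4.000)–(4.000,3.893)
cell (3,4): code 1110 → (3.000,4.763)–(3.776,4.000)
cell (3,5): code 1011 → (4.000,5.936)–(3.505,6.000)
cell (3,6): code 0001 → (3.505,6.000)–(3.000,6.136)
cell (4,3): code 0010 → (4.000,3.893)–(4.186,4.000)
cell (4,4): code 0011 → (4.186,4.000)–(4.790,5.000)
cell (4,5): code 0001 → (4.790,5.000)–(4.000,5.936)
total: 10 segments, chained into 1 closed loop(s), length Σ = 6.794833

segments=10 loops=1 length=6.795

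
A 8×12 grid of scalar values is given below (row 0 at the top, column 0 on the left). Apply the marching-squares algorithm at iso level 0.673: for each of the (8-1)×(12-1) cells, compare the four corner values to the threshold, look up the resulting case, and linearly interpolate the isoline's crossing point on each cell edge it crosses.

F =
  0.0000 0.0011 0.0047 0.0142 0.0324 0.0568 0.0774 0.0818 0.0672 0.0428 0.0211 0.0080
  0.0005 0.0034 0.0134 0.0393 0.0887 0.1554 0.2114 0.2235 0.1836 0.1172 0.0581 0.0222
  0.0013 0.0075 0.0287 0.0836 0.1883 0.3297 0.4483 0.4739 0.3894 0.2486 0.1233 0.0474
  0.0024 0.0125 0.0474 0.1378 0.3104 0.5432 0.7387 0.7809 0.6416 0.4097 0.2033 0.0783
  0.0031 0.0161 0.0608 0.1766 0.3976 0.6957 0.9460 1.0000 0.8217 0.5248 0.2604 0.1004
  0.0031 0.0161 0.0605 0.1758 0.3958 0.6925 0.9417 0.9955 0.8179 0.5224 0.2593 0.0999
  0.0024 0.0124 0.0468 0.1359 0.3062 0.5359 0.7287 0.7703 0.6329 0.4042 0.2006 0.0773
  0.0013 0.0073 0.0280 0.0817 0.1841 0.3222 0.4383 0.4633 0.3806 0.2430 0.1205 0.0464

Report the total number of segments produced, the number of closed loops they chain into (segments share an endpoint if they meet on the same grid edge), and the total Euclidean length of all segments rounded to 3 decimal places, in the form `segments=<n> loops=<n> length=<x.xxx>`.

cell (2,5): code 0100 → (2.774,6.000)–(3.000,5.664)
cell (2,6): code 1100 → (2.649,7.000)–(2.774,6.000)
cell (2,7): code 1000 → (3.000,7.775)–(2.649,7.000)
cell (3,4): code 0100 → (3.851,5.000)–(4.000,4.924)
cell (3,5): code 1110 → (3.000,5.664)–(3.851,5.000)
cell (3,7): code 1101 → (3.174,8.000)–(3.000,7.775)
cell (3,8): code 1000 → (4.000,8.501)–(3.174,8.000)
cell (4,4): code 0110 → (4.000,4.924)–(5.000,4.934)
cell (4,8): code 1001 → (5.000,8.490)–(4.000,8.501)
cell (5,4): code 0010 → (5.000,4.934)–(5.125,5.000)
cell (5,5): code 0111 → (5.125,5.000)–(6.000,5.711)
cell (5,7): code 1011 → (6.000,7.708)–(5.783,8.000)
cell (5,8): code 0001 → (5.783,8.000)–(5.000,8.490)
cell (6,5): code 0010 → (6.000,5.711)–(6.192,6.000)
cell (6,6): code 0011 → (6.192,6.000)–(6.317,7.000)
cell (6,7): code 0001 → (6.317,7.000)–(6.000,7.708)
total: 16 segments, chained into 1 closed loop(s), length Σ = 11.447678

segments=16 loops=1 length=11.448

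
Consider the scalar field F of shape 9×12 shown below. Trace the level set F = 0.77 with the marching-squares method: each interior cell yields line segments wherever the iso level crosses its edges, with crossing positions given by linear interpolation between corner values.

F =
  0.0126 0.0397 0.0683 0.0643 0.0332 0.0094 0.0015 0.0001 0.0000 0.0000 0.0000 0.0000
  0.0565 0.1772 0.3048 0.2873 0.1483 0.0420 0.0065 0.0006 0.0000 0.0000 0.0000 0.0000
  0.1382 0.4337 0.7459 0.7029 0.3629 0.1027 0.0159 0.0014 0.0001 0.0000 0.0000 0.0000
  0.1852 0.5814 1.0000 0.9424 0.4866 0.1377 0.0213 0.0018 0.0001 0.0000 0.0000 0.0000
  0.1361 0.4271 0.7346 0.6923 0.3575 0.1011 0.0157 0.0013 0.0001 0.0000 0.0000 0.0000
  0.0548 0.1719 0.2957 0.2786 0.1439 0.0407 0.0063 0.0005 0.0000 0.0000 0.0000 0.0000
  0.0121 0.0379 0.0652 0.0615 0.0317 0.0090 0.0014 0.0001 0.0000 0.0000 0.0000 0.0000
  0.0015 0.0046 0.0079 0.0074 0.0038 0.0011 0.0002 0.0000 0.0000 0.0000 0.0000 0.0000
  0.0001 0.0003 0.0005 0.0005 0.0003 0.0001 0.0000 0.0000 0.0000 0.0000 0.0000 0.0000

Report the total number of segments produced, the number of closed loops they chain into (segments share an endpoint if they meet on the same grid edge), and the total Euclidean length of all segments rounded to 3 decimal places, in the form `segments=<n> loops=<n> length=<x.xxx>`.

segments=6 loops=1 length=5.717

cell (2,1): code 0100 → (2.095,2.000)–(3.000,1.451)
cell (2,2): code 1100 → (2.280,3.000)–(2.095,2.000)
cell (2,3): code 1000 → (3.000,3.378)–(2.280,3.000)
cell (3,1): code 0010 → (3.000,1.451)–(3.867,2.000)
cell (3,2): code 0011 → (3.867,2.000)–(3.689,3.000)
cell (3,3): code 0001 → (3.689,3.000)–(3.000,3.378)
total: 6 segments, chained into 1 closed loop(s), length Σ = 5.717041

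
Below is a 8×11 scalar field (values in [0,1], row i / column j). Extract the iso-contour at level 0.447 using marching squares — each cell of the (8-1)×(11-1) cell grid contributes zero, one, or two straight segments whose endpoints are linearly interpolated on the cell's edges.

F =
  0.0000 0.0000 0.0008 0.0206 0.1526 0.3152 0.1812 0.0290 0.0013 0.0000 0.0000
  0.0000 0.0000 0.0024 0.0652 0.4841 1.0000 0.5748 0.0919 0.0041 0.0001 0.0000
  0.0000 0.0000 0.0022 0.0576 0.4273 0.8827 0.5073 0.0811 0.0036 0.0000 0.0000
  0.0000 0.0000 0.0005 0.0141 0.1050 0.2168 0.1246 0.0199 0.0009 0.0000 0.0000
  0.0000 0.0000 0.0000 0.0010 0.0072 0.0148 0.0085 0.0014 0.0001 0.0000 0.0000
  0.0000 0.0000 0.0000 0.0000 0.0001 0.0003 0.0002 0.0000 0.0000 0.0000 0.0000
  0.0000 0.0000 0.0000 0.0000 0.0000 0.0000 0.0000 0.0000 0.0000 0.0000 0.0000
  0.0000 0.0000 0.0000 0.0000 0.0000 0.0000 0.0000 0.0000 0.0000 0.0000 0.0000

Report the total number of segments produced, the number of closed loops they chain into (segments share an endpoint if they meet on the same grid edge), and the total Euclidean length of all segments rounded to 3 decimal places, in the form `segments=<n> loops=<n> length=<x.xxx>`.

cell (0,3): code 0100 → (0.888,4.000)–(1.000,3.911)
cell (0,4): code 1100 → (0.192,5.000)–(0.888,4.000)
cell (0,5): code 1100 → (0.675,6.000)–(0.192,5.000)
cell (0,6): code 1000 → (1.000,6.265)–(0.675,6.000)
cell (1,3): code 0010 → (1.000,3.911)–(1.653,4.000)
cell (1,4): code 0111 → (1.653,4.000)–(2.000,4.043)
cell (1,6): code 1001 → (2.000,6.141)–(1.000,6.265)
cell (2,4): code 0010 → (2.000,4.043)–(2.654,5.000)
cell (2,5): code 0011 → (2.654,5.000)–(2.158,6.000)
cell (2,6): code 0001 → (2.158,6.000)–(2.000,6.141)
total: 10 segments, chained into 1 closed loop(s), length Σ = 7.393866

segments=10 loops=1 length=7.394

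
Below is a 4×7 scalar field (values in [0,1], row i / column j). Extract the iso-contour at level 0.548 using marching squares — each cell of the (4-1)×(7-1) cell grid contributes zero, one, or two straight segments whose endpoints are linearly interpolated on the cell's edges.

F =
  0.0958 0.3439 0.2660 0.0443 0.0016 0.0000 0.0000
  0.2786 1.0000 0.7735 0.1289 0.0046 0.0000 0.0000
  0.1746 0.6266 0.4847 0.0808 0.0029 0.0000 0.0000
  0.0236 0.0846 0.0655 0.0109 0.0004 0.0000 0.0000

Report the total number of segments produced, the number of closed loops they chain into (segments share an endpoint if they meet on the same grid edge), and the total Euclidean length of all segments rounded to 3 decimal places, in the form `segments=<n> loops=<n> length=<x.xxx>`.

cell (0,0): code 0100 → (0.311,1.000)–(1.000,0.373)
cell (0,1): code 1100 → (0.556,2.000)–(0.311,1.000)
cell (0,2): code 1000 → (1.000,2.350)–(0.556,2.000)
cell (1,0): code 0110 → (1.000,0.373)–(2.000,0.826)
cell (1,1): code 1011 → (2.000,1.554)–(1.781,2.000)
cell (1,2): code 0001 → (1.781,2.000)–(1.000,2.350)
cell (2,0): code 0010 → (2.000,0.826)–(2.145,1.000)
cell (2,1): code 0001 → (2.145,1.000)–(2.000,1.554)
total: 8 segments, chained into 1 closed loop(s), length Σ = 5.775546

segments=8 loops=1 length=5.776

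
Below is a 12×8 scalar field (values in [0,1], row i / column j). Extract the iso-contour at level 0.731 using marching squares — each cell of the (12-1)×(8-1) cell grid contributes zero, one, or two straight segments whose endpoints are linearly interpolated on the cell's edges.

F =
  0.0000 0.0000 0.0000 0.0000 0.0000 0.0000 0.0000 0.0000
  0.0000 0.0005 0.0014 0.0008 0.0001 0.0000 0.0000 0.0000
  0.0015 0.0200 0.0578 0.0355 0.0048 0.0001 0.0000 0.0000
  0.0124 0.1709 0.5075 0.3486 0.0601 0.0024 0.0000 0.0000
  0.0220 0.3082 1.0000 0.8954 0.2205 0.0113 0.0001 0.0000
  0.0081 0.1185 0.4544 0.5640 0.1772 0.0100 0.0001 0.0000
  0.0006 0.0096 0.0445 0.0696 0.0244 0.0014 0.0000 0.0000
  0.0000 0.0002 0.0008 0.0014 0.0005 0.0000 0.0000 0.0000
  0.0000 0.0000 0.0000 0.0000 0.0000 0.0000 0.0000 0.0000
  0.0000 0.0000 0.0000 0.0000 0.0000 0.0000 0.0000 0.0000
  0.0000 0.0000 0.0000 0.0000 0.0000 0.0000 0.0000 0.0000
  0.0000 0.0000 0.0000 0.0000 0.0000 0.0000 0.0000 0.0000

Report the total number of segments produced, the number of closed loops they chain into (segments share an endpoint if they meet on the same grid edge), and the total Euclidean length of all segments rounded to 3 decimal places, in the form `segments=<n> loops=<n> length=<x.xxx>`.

segments=6 loops=1 length=4.268

cell (3,1): code 0100 → (3.454,2.000)–(4.000,1.611)
cell (3,2): code 1100 → (3.699,3.000)–(3.454,2.000)
cell (3,3): code 1000 → (4.000,3.244)–(3.699,3.000)
cell (4,1): code 0010 → (4.000,1.611)–(4.493,2.000)
cell (4,2): code 0011 → (4.493,2.000)–(4.496,3.000)
cell (4,3): code 0001 → (4.496,3.000)–(4.000,3.244)
total: 6 segments, chained into 1 closed loop(s), length Σ = 4.267700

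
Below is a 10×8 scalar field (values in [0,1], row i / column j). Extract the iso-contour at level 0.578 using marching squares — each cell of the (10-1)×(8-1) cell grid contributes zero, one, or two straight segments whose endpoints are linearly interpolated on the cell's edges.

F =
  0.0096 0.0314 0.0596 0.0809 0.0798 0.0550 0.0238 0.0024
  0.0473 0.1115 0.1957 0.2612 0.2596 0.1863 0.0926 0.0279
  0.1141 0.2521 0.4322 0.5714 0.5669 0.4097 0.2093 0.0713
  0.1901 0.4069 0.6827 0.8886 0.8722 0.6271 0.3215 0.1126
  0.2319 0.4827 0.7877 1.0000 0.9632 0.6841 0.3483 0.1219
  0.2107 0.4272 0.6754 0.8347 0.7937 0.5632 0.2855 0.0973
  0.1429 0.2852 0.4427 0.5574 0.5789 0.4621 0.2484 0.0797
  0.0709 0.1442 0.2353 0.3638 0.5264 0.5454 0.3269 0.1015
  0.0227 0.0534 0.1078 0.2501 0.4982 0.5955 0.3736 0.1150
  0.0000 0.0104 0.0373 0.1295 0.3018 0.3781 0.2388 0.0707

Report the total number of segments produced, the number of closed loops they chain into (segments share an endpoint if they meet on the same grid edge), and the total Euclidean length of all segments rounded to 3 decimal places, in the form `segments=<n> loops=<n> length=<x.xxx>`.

cell (2,1): code 0100 → (2.582,2.000)–(3.000,1.620)
cell (2,2): code 1100 → (2.021,3.000)–(2.582,2.000)
cell (2,3): code 1100 → (2.036,4.000)–(2.021,3.000)
cell (2,4): code 1100 → (2.774,5.000)–(2.036,4.000)
cell (2,5): code 1000 → (3.000,5.161)–(2.774,5.000)
cell (3,1): code 0110 → (3.000,1.620)–(4.000,1.312)
cell (3,5): code 1001 → (4.000,5.316)–(3.000,5.161)
cell (4,1): code 0110 → (4.000,1.312)–(5.000,1.608)
cell (4,4): code 1011 → (5.000,4.936)–(4.878,5.000)
cell (4,5): code 0001 → (4.878,5.000)–(4.000,5.316)
cell (5,1): code 0010 → (5.000,1.608)–(5.419,2.000)
cell (5,2): code 0011 → (5.419,2.000)–(5.926,3.000)
cell (5,3): code 0111 → (5.926,3.000)–(6.000,3.958)
cell (5,4): code 1001 → (6.000,4.008)–(5.000,4.936)
cell (6,3): code 0010 → (6.000,3.958)–(6.017,4.000)
cell (6,4): code 0001 → (6.017,4.000)–(6.000,4.008)
cell (7,4): code 0100 → (7.651,5.000)–(8.000,4.820)
cell (7,5): code 1000 → (8.000,5.079)–(7.651,5.000)
cell (8,4): code 0010 → (8.000,4.820)–(8.080,5.000)
cell (8,5): code 0001 → (8.080,5.000)–(8.000,5.079)
total: 20 segments, chained into 2 closed loop(s), length Σ = 13.548357

segments=20 loops=2 length=13.548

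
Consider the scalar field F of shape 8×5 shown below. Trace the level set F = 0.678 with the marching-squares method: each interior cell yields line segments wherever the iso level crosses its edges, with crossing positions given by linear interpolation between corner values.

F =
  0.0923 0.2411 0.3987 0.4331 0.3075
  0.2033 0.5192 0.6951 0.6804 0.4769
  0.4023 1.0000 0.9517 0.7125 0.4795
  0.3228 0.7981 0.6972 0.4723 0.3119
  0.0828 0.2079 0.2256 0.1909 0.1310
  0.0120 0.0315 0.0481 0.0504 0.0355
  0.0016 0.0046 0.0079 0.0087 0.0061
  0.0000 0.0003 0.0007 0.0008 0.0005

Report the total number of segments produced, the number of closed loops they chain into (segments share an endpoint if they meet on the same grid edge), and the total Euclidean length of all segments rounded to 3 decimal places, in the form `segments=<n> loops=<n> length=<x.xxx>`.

cell (0,1): code 0100 → (0.942,2.000)–(1.000,1.903)
cell (0,2): code 1100 → (0.990,3.000)–(0.942,2.000)
cell (0,3): code 1000 → (1.000,3.012)–(0.990,3.000)
cell (1,0): code 0100 → (1.330,1.000)–(2.000,0.461)
cell (1,1): code 1110 → (1.000,1.903)–(1.330,1.000)
cell (1,3): code 1001 → (2.000,3.148)–(1.000,3.012)
cell (2,0): code 0110 → (2.000,0.461)–(3.000,0.747)
cell (2,2): code 1011 → (3.000,2.085)–(2.144,3.000)
cell (2,3): code 0001 → (2.144,3.000)–(2.000,3.148)
cell (3,0): code 0010 → (3.000,0.747)–(3.203,1.000)
cell (3,1): code 0011 → (3.203,1.000)–(3.041,2.000)
cell (3,2): code 0001 → (3.041,2.000)–(3.000,2.085)
total: 12 segments, chained into 1 closed loop(s), length Σ = 7.891057

segments=12 loops=1 length=7.891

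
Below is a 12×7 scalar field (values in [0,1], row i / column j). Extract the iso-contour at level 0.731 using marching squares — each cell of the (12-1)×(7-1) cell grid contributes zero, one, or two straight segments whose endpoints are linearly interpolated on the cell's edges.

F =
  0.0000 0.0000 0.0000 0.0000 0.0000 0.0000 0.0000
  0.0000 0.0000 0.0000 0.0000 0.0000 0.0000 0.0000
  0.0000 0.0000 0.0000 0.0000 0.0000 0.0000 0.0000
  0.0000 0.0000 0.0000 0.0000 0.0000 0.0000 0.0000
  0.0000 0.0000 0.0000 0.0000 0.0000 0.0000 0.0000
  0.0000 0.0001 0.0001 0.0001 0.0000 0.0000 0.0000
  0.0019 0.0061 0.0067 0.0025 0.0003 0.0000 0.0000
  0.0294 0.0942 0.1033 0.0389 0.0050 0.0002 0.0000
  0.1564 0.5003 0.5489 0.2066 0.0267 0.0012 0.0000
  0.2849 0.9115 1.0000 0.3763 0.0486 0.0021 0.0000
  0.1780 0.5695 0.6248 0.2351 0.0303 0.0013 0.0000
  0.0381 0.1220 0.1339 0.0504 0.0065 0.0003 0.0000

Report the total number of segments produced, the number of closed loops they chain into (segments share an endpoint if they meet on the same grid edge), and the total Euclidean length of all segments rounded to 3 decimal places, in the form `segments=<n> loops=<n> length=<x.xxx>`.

cell (8,0): code 0100 → (8.561,1.000)–(9.000,0.712)
cell (8,1): code 1100 → (8.404,2.000)–(8.561,1.000)
cell (8,2): code 1000 → (9.000,2.431)–(8.404,2.000)
cell (9,0): code 0010 → (9.000,0.712)–(9.528,1.000)
cell (9,1): code 0011 → (9.528,1.000)–(9.717,2.000)
cell (9,2): code 0001 → (9.717,2.000)–(9.000,2.431)
total: 6 segments, chained into 1 closed loop(s), length Σ = 4.728979

segments=6 loops=1 length=4.729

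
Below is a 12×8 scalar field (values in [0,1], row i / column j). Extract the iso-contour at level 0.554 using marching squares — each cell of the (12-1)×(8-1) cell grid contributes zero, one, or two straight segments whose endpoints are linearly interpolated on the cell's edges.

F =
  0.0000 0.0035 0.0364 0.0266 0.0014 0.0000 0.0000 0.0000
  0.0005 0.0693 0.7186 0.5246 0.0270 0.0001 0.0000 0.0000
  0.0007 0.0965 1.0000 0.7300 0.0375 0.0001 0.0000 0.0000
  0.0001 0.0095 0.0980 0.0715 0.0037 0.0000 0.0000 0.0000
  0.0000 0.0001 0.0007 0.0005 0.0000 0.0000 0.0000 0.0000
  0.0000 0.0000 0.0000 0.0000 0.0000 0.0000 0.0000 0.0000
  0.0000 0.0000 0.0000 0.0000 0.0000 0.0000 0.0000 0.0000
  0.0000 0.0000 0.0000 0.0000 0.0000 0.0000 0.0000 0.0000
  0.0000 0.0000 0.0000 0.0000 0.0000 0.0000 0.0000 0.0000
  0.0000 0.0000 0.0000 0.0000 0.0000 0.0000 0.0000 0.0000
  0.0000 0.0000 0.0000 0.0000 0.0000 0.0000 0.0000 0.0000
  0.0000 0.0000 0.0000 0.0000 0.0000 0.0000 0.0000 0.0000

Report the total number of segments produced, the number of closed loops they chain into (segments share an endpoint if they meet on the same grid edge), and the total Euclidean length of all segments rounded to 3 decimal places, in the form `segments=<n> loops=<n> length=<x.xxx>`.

cell (0,1): code 0100 → (0.759,2.000)–(1.000,1.746)
cell (0,2): code 1000 → (1.000,2.848)–(0.759,2.000)
cell (1,1): code 0110 → (1.000,1.746)–(2.000,1.506)
cell (1,2): code 1101 → (1.143,3.000)–(1.000,2.848)
cell (1,3): code 1000 → (2.000,3.254)–(1.143,3.000)
cell (2,1): code 0010 → (2.000,1.506)–(2.494,2.000)
cell (2,2): code 0011 → (2.494,2.000)–(2.267,3.000)
cell (2,3): code 0001 → (2.267,3.000)–(2.000,3.254)
total: 8 segments, chained into 1 closed loop(s), length Σ = 5.455699

segments=8 loops=1 length=5.456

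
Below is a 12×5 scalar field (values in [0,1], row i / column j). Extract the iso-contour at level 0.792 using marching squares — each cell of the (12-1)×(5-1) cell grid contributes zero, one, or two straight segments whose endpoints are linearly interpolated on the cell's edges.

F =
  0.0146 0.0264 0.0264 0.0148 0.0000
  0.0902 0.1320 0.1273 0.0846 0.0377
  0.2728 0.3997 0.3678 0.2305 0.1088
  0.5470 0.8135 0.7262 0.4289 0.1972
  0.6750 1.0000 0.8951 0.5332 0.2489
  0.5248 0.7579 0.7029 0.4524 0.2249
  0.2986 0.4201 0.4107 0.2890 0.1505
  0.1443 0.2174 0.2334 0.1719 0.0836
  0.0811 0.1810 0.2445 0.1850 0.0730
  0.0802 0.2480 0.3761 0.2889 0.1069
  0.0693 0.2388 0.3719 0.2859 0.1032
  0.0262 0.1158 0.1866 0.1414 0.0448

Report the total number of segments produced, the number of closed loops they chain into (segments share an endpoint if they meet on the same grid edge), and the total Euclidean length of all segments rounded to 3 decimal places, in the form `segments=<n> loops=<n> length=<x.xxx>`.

segments=8 loops=1 length=5.745

cell (2,0): code 0100 → (2.948,1.000)–(3.000,0.919)
cell (2,1): code 1000 → (3.000,1.246)–(2.948,1.000)
cell (3,0): code 0110 → (3.000,0.919)–(4.000,0.360)
cell (3,1): code 1101 → (3.390,2.000)–(3.000,1.246)
cell (3,2): code 1000 → (4.000,2.285)–(3.390,2.000)
cell (4,0): code 0010 → (4.000,0.360)–(4.859,1.000)
cell (4,1): code 0011 → (4.859,1.000)–(4.536,2.000)
cell (4,2): code 0001 → (4.536,2.000)–(4.000,2.285)
total: 8 segments, chained into 1 closed loop(s), length Σ = 5.745018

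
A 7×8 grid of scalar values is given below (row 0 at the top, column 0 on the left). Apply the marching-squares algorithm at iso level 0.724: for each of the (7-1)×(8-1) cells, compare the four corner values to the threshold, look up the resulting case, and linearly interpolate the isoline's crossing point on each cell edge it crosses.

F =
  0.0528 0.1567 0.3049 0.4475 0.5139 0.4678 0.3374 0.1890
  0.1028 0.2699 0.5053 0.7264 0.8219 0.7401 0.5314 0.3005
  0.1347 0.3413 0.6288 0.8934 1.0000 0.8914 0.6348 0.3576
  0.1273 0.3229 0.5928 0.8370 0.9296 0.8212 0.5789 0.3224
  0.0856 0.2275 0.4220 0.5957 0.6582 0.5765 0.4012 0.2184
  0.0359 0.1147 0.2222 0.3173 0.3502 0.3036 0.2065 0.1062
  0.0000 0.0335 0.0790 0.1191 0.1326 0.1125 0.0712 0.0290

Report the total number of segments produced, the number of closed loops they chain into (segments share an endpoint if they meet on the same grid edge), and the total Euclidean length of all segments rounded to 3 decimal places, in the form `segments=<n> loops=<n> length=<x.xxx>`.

segments=12 loops=1 length=9.899

cell (0,2): code 0100 → (0.991,3.000)–(1.000,2.989)
cell (0,3): code 1100 → (0.682,4.000)–(0.991,3.000)
cell (0,4): code 1100 → (0.941,5.000)–(0.682,4.000)
cell (0,5): code 1000 → (1.000,5.077)–(0.941,5.000)
cell (1,2): code 0110 → (1.000,2.989)–(2.000,2.360)
cell (1,5): code 1001 → (2.000,5.652)–(1.000,5.077)
cell (2,2): code 0110 → (2.000,2.360)–(3.000,2.537)
cell (2,5): code 1001 → (3.000,5.401)–(2.000,5.652)
cell (3,2): code 0010 → (3.000,2.537)–(3.468,3.000)
cell (3,3): code 0011 → (3.468,3.000)–(3.758,4.000)
cell (3,4): code 0011 → (3.758,4.000)–(3.397,5.000)
cell (3,5): code 0001 → (3.397,5.000)–(3.000,5.401)
total: 12 segments, chained into 1 closed loop(s), length Σ = 9.899439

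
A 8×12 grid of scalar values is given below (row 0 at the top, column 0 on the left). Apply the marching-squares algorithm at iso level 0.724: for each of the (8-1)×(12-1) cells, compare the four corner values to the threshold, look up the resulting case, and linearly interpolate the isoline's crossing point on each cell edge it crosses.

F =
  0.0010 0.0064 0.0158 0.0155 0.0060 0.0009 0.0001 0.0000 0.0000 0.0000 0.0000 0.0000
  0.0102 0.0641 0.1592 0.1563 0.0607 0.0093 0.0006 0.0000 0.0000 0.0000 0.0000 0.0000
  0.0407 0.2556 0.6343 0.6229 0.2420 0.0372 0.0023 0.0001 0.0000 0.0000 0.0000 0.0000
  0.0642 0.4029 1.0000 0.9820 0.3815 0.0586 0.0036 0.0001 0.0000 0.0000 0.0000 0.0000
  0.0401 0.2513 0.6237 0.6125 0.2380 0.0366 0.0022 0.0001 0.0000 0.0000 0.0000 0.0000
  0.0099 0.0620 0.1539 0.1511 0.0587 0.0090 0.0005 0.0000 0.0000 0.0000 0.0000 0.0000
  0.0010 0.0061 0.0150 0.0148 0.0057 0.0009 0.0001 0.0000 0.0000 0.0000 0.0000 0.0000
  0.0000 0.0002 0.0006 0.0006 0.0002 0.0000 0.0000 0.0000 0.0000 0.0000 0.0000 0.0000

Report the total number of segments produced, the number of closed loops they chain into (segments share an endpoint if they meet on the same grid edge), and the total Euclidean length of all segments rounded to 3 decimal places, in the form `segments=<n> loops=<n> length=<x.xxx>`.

cell (2,1): code 0100 → (2.245,2.000)–(3.000,1.538)
cell (2,2): code 1100 → (2.282,3.000)–(2.245,2.000)
cell (2,3): code 1000 → (3.000,3.430)–(2.282,3.000)
cell (3,1): code 0010 → (3.000,1.538)–(3.733,2.000)
cell (3,2): code 0011 → (3.733,2.000)–(3.698,3.000)
cell (3,3): code 0001 → (3.698,3.000)–(3.000,3.430)
total: 6 segments, chained into 1 closed loop(s), length Σ = 5.410219

segments=6 loops=1 length=5.410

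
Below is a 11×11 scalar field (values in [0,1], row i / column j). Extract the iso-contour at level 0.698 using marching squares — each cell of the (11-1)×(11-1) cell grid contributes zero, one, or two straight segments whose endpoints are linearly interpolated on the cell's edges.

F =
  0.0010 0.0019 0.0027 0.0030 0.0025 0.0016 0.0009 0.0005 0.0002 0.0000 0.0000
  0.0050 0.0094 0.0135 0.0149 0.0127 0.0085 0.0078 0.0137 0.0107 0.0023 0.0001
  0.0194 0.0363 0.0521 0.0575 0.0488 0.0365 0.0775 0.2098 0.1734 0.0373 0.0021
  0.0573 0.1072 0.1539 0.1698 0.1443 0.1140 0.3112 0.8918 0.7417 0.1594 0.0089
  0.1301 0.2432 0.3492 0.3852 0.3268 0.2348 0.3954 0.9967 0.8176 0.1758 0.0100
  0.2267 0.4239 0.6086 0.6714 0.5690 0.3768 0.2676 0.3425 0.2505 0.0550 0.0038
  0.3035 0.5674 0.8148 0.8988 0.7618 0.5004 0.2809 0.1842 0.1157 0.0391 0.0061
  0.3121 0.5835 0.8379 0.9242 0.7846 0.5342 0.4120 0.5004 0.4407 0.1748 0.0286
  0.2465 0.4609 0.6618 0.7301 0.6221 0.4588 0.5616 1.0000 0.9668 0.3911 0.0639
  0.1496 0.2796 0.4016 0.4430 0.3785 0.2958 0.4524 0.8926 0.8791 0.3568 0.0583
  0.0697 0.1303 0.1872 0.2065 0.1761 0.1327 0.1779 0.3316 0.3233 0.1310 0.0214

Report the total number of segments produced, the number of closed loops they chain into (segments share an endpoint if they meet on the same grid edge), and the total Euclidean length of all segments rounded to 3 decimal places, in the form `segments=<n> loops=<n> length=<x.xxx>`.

segments=28 loops=3 length=21.423

cell (2,6): code 0100 → (2.716,7.000)–(3.000,6.666)
cell (2,7): code 1100 → (2.923,8.000)–(2.716,7.000)
cell (2,8): code 1000 → (3.000,8.075)–(2.923,8.000)
cell (3,6): code 0110 → (3.000,6.666)–(4.000,6.503)
cell (3,8): code 1001 → (4.000,8.186)–(3.000,8.075)
cell (4,6): code 0010 → (4.000,6.503)–(4.457,7.000)
cell (4,7): code 0011 → (4.457,7.000)–(4.211,8.000)
cell (4,8): code 0001 → (4.211,8.000)–(4.000,8.186)
cell (5,1): code 0100 → (5.434,2.000)–(6.000,1.528)
cell (5,2): code 1100 → (5.117,3.000)–(5.434,2.000)
cell (5,3): code 1100 → (5.669,4.000)–(5.117,3.000)
cell (5,4): code 1000 → (6.000,4.244)–(5.669,4.000)
cell (6,1): code 0110 → (6.000,1.528)–(7.000,1.450)
cell (6,4): code 1001 → (7.000,4.346)–(6.000,4.244)
cell (7,1): code 0010 → (7.000,1.450)–(7.794,2.000)
cell (7,2): code 0111 → (7.794,2.000)–(8.000,2.530)
cell (7,3): code 1011 → (8.000,3.297)–(7.533,4.000)
cell (7,4): code 0001 → (7.533,4.000)–(7.000,4.346)
cell (7,6): code 0100 → (7.396,7.000)–(8.000,6.311)
cell (7,7): code 1100 → (7.489,8.000)–(7.396,7.000)
cell (7,8): code 1000 → (8.000,8.467)–(7.489,8.000)
cell (8,2): code 0010 → (8.000,2.530)–(8.112,3.000)
cell (8,3): code 0001 → (8.112,3.000)–(8.000,3.297)
cell (8,6): code 0110 → (8.000,6.311)–(9.000,6.558)
cell (8,8): code 1001 → (9.000,8.347)–(8.000,8.467)
cell (9,6): code 0010 → (9.000,6.558)–(9.347,7.000)
cell (9,7): code 0011 → (9.347,7.000)–(9.326,8.000)
cell (9,8): code 0001 → (9.326,8.000)–(9.000,8.347)
total: 28 segments, chained into 3 closed loop(s), length Σ = 21.422915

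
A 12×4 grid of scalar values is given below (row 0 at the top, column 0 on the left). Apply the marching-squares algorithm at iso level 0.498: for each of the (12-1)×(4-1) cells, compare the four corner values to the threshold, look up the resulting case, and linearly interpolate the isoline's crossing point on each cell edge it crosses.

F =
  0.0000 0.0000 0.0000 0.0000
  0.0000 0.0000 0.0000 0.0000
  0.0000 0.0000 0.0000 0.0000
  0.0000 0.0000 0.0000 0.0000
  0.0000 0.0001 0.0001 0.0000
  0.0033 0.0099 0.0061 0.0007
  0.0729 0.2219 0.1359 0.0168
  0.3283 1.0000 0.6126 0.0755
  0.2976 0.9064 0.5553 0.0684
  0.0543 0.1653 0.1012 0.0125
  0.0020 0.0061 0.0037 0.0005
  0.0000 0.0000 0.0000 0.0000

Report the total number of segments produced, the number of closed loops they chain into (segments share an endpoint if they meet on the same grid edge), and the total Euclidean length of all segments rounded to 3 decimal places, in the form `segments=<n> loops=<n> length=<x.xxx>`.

cell (6,0): code 0100 → (6.355,1.000)–(7.000,0.253)
cell (6,1): code 1100 → (6.760,2.000)–(6.355,1.000)
cell (6,2): code 1000 → (7.000,2.213)–(6.760,2.000)
cell (7,0): code 0110 → (7.000,0.253)–(8.000,0.329)
cell (7,2): code 1001 → (8.000,2.118)–(7.000,2.213)
cell (8,0): code 0010 → (8.000,0.329)–(8.551,1.000)
cell (8,1): code 0011 → (8.551,1.000)–(8.126,2.000)
cell (8,2): code 0001 → (8.126,2.000)–(8.000,2.118)
total: 8 segments, chained into 1 closed loop(s), length Σ = 6.522263

segments=8 loops=1 length=6.522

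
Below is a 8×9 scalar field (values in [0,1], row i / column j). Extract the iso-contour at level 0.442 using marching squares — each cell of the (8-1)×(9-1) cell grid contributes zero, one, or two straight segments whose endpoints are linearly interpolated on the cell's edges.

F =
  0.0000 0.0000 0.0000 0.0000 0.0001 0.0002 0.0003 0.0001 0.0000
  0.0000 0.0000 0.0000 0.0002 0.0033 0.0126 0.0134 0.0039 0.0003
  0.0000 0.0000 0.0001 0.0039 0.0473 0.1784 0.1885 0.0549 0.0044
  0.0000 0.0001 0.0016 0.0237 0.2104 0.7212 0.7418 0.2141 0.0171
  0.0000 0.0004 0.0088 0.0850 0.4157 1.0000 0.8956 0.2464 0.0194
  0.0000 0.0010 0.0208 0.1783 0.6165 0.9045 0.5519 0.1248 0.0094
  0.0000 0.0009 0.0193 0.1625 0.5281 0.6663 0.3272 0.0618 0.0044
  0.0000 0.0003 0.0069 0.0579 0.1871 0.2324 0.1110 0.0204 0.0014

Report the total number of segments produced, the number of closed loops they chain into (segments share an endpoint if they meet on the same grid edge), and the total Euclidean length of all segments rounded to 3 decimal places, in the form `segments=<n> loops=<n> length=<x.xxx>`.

cell (2,4): code 0100 → (2.486,5.000)–(3.000,4.453)
cell (2,5): code 1100 → (2.458,6.000)–(2.486,5.000)
cell (2,6): code 1000 → (3.000,6.568)–(2.458,6.000)
cell (3,4): code 0110 → (3.000,4.453)–(4.000,4.045)
cell (3,6): code 1001 → (4.000,6.699)–(3.000,6.568)
cell (4,3): code 0100 → (4.131,4.000)–(5.000,3.602)
cell (4,4): code 1110 → (4.000,4.045)–(4.131,4.000)
cell (4,6): code 1001 → (5.000,6.257)–(4.000,6.699)
cell (5,3): code 0110 → (5.000,3.602)–(6.000,3.764)
cell (5,5): code 1011 → (6.000,5.661)–(5.489,6.000)
cell (5,6): code 0001 → (5.489,6.000)–(5.000,6.257)
cell (6,3): code 0010 → (6.000,3.764)–(6.252,4.000)
cell (6,4): code 0011 → (6.252,4.000)–(6.517,5.000)
cell (6,5): code 0001 → (6.517,5.000)–(6.000,5.661)
total: 14 segments, chained into 1 closed loop(s), length Σ = 11.210025

segments=14 loops=1 length=11.210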